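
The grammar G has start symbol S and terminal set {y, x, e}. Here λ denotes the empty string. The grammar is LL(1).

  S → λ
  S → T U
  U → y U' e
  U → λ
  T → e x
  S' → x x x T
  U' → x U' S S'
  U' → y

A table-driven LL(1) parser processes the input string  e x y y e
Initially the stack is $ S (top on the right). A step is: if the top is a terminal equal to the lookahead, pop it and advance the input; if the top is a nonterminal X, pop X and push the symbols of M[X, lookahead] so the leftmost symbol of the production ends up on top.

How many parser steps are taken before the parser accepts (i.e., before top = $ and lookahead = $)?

     Stack     Input        Action
  1  $ S       e x y y e $  expand S → T U
  2  $ U T     e x y y e $  expand T → e x
  3  $ U x e   e x y y e $  match e
  4  $ U x     x y y e $    match x
  5  $ U       y y e $      expand U → y U' e
  6  $ e U' y  y y e $      match y
  7  $ e U'    y e $        expand U' → y
  8  $ e y     y e $        match y
  9  $ e       e $          match e
Accept reached after 9 steps.

9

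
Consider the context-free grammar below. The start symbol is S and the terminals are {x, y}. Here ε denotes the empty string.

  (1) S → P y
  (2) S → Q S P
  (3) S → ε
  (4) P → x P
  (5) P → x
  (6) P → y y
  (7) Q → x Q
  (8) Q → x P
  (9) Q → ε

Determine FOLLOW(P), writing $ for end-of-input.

{$, x, y}

FIRST(P) = {x, y}
FIRST(Q) = {ε, x}
FIRST(S) = {ε, x, y}  (via P y, Q S P)
FOLLOW(S) includes $ since S is the start symbol.
FOLLOW(S): in S→Q S P, S is followed by P with FIRST {x, y}. Thus FOLLOW(S) = {$, x, y}.
FOLLOW(Q): in S→Q S P, Q is followed by S P with FIRST {x, y}; in Q→x Q, the suffix after Q is empty (adds nothing new). Thus FOLLOW(Q) = {x, y}.
FOLLOW(P): in S→P y, P is followed by y with FIRST {y}; in S→Q S P, the suffix after P is empty, so FOLLOW(P) ⊇ FOLLOW(S) = {$, x, y}; in P→x P, the suffix after P is empty (adds nothing new); in Q→x P, the suffix after P is empty, so FOLLOW(P) ⊇ FOLLOW(Q) = {x, y}. Thus FOLLOW(P) = {$, x, y}.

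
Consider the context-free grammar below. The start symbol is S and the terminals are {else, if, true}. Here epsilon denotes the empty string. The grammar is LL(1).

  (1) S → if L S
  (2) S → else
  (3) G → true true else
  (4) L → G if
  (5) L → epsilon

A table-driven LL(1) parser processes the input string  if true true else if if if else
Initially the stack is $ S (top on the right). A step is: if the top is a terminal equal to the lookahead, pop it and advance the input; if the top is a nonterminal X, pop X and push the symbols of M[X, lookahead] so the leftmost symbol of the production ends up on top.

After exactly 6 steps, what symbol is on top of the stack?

     Stack                  Input                              Action
  1  $ S                    if true true else if if if else $  expand S → if L S
  2  $ S L if               if true true else if if if else $  match if
  3  $ S L                  true true else if if if else $     expand L → G if
  4  $ S if G               true true else if if if else $     expand G → true true else
  5  $ S if else true true  true true else if if if else $     match true
  6  $ S if else true       true else if if if else $          match true
Stack after step 6: $ S if else (top = else).

else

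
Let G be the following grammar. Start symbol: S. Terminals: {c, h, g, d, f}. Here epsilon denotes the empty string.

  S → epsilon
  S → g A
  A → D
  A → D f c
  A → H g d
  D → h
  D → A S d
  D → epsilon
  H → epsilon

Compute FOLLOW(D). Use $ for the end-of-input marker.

FIRST(S) = {epsilon, g}
FIRST(H) = {epsilon}
FIRST(A) = {epsilon, d, f, g, h}  (via D, D f c, H g d)
FIRST(D) = {epsilon, d, f, g, h}  (via A S d)
FOLLOW(S) includes $ since S is the start symbol.
FOLLOW(S): in D→A S d, S is followed by d with FIRST {d}. Thus FOLLOW(S) = {$, d}.
FOLLOW(A): in S→g A, the suffix after A is empty, so FOLLOW(A) ⊇ FOLLOW(S) = {$, d}; in D→A S d, A is followed by S d with FIRST {d, g}. Thus FOLLOW(A) = {$, d, g}.
FOLLOW(D): in A→D, the suffix after D is empty, so FOLLOW(D) ⊇ FOLLOW(A) = {$, d, g}; in A→D f c, D is followed by f c with FIRST {f}. Thus FOLLOW(D) = {$, d, f, g}.
FOLLOW(H): in A→H g d, H is followed by g d with FIRST {g}. Thus FOLLOW(H) = {g}.

{$, d, f, g}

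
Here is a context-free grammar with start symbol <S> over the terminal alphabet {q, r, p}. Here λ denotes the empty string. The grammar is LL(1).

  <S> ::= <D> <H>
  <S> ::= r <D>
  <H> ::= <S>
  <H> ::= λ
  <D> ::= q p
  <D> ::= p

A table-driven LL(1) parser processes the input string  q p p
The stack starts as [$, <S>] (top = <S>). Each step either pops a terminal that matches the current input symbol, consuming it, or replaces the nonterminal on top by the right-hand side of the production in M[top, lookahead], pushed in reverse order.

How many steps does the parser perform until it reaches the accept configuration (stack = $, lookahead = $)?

9

step 1: stack=$ <S>  input=q p p $  — expand <S> ::= <D> <H>
step 2: stack=$ <H> <D>  input=q p p $  — expand <D> ::= q p
step 3: stack=$ <H> p q  input=q p p $  — match q
step 4: stack=$ <H> p  input=p p $  — match p
step 5: stack=$ <H>  input=p $  — expand <H> ::= <S>
step 6: stack=$ <S>  input=p $  — expand <S> ::= <D> <H>
step 7: stack=$ <H> <D>  input=p $  — expand <D> ::= p
step 8: stack=$ <H> p  input=p $  — match p
step 9: stack=$ <H>  input=$  — expand <H> ::= λ
Accept reached after 9 steps.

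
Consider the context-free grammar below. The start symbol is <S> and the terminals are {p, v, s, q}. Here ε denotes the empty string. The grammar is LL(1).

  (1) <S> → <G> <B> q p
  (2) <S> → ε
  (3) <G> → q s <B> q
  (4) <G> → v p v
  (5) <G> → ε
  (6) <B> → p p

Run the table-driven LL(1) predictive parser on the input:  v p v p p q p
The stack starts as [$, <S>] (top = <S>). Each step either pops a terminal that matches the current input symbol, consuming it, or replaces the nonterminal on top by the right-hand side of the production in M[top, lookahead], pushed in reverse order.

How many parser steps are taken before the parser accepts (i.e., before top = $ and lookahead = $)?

10

step 1: stack=$ <S>  input=v p v p p q p $  — expand <S> → <G> <B> q p
step 2: stack=$ p q <B> <G>  input=v p v p p q p $  — expand <G> → v p v
step 3: stack=$ p q <B> v p v  input=v p v p p q p $  — match v
step 4: stack=$ p q <B> v p  input=p v p p q p $  — match p
step 5: stack=$ p q <B> v  input=v p p q p $  — match v
step 6: stack=$ p q <B>  input=p p q p $  — expand <B> → p p
step 7: stack=$ p q p p  input=p p q p $  — match p
step 8: stack=$ p q p  input=p q p $  — match p
step 9: stack=$ p q  input=q p $  — match q
step 10: stack=$ p  input=p $  — match p
Accept reached after 10 steps.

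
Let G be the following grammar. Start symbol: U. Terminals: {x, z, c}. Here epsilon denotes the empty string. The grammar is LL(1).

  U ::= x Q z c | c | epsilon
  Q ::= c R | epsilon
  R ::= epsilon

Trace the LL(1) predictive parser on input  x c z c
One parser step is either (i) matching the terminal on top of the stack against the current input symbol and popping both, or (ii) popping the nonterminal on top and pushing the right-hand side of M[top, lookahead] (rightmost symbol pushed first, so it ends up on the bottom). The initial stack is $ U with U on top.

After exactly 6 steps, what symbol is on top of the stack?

     Stack      Input      Action
  1  $ U        x c z c $  expand U ::= x Q z c
  2  $ c z Q x  x c z c $  match x
  3  $ c z Q    c z c $    expand Q ::= c R
  4  $ c z R c  c z c $    match c
  5  $ c z R    z c $      expand R ::= epsilon
  6  $ c z      z c $      match z
Stack after step 6: $ c (top = c).

c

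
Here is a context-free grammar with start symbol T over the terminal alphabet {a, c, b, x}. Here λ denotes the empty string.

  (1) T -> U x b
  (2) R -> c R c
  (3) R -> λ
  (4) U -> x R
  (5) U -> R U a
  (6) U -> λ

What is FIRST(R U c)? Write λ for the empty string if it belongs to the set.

FIRST(R): from R->c R c we get {c}; from R->λ we get {λ}. So FIRST(R) = {λ, c}.
FIRST(U): from U->x R we get {x}; from U->R U a we get {a, c, x}; from U->λ we get {λ}. So FIRST(U) = {λ, a, c, x}.
FIRST(T): from T->U x b we get {a, c, x}. So FIRST(T) = {a, c, x}.
FIRST(R U c): take FIRST of each symbol in turn, carrying on past any symbol whose FIRST contains λ; result {a, c, x}.

{a, c, x}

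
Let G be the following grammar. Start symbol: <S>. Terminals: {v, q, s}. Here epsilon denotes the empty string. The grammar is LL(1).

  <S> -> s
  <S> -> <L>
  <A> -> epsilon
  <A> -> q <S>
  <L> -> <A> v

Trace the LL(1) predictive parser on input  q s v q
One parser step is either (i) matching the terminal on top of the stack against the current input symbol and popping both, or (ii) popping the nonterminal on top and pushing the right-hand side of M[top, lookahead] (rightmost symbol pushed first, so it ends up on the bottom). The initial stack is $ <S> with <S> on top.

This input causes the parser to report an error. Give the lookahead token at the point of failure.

q

     Stack      Input      Action
  1  $ <S>      q s v q $  expand <S> -> <L>
  2  $ <L>      q s v q $  expand <L> -> <A> v
  3  $ v <A>    q s v q $  expand <A> -> q <S>
  4  $ v <S> q  q s v q $  match q
  5  $ v <S>    s v q $    expand <S> -> s
  6  $ v s      s v q $    match s
  7  $ v        v q $      match v
  8  $          q $        error: stack empty but input remains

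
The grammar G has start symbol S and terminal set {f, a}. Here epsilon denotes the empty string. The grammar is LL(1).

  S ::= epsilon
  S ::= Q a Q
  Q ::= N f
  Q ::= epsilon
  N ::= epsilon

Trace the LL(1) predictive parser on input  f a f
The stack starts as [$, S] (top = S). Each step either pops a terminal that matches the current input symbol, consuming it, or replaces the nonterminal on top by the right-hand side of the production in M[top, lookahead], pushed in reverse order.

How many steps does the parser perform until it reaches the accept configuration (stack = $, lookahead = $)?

     Stack      Input    Action
  1  $ S        f a f $  expand S ::= Q a Q
  2  $ Q a Q    f a f $  expand Q ::= N f
  3  $ Q a f N  f a f $  expand N ::= epsilon
  4  $ Q a f    f a f $  match f
  5  $ Q a      a f $    match a
  6  $ Q        f $      expand Q ::= N f
  7  $ f N      f $      expand N ::= epsilon
  8  $ f        f $      match f
Accept reached after 8 steps.

8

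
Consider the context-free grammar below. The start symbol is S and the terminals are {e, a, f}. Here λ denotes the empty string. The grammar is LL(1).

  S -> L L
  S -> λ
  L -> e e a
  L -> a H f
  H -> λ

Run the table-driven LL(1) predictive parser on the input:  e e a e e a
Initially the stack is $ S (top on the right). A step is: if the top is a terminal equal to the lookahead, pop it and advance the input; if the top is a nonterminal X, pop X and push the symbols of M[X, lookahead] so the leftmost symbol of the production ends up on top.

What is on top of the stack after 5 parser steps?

step 1: stack=$ S  input=e e a e e a $  — expand S -> L L
step 2: stack=$ L L  input=e e a e e a $  — expand L -> e e a
step 3: stack=$ L a e e  input=e e a e e a $  — match e
step 4: stack=$ L a e  input=e a e e a $  — match e
step 5: stack=$ L a  input=a e e a $  — match a
Stack after step 5: $ L (top = L).

L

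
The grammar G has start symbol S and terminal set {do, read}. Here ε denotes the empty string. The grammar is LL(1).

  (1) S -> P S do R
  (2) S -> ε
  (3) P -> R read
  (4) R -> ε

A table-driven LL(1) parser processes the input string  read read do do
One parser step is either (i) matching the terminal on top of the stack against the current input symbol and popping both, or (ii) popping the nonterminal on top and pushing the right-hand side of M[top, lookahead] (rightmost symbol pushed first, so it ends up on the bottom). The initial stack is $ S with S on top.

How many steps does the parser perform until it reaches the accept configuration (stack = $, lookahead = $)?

step 1: stack=$ S  input=read read do do $  — expand S -> P S do R
step 2: stack=$ R do S P  input=read read do do $  — expand P -> R read
step 3: stack=$ R do S read R  input=read read do do $  — expand R -> ε
step 4: stack=$ R do S read  input=read read do do $  — match read
step 5: stack=$ R do S  input=read do do $  — expand S -> P S do R
step 6: stack=$ R do R do S P  input=read do do $  — expand P -> R read
step 7: stack=$ R do R do S read R  input=read do do $  — expand R -> ε
step 8: stack=$ R do R do S read  input=read do do $  — match read
step 9: stack=$ R do R do S  input=do do $  — expand S -> ε
step 10: stack=$ R do R do  input=do do $  — match do
step 11: stack=$ R do R  input=do $  — expand R -> ε
step 12: stack=$ R do  input=do $  — match do
step 13: stack=$ R  input=$  — expand R -> ε
Accept reached after 13 steps.

13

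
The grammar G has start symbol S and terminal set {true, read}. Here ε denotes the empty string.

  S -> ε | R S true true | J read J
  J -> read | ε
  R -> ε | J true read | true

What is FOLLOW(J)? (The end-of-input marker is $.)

FIRST(J) = {ε, read}
FIRST(R) = {ε, read, true}  (via J true read)
FIRST(S) = {ε, read, true}  (via R S true true, J read J)
FOLLOW(S) includes $ since S is the start symbol.
FOLLOW(S): in S->R S true true, S is followed by true true with FIRST {true}. Thus FOLLOW(S) = {$, true}.
FOLLOW(J): in S->J read J (occurrence 1), J is followed by read J with FIRST {read}; in S->J read J (occurrence 2), the suffix after J is empty, so FOLLOW(J) ⊇ FOLLOW(S) = {$, true}; in R->J true read, J is followed by true read with FIRST {true}. Thus FOLLOW(J) = {$, read, true}.
FOLLOW(R): in S->R S true true, R is followed by S true true with FIRST {read, true}. Thus FOLLOW(R) = {read, true}.

{$, read, true}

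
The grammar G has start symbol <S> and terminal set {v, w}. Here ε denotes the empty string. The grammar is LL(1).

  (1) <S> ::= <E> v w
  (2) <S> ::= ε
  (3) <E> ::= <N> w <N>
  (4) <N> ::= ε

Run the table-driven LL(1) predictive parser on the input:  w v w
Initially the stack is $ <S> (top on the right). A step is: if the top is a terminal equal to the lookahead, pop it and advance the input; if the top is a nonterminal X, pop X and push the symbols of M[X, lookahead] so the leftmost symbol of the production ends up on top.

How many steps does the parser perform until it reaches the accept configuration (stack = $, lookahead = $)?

7

     Stack            Input    Action
  1  $ <S>            w v w $  expand <S> ::= <E> v w
  2  $ w v <E>        w v w $  expand <E> ::= <N> w <N>
  3  $ w v <N> w <N>  w v w $  expand <N> ::= ε
  4  $ w v <N> w      w v w $  match w
  5  $ w v <N>        v w $    expand <N> ::= ε
  6  $ w v            v w $    match v
  7  $ w              w $      match w
Accept reached after 7 steps.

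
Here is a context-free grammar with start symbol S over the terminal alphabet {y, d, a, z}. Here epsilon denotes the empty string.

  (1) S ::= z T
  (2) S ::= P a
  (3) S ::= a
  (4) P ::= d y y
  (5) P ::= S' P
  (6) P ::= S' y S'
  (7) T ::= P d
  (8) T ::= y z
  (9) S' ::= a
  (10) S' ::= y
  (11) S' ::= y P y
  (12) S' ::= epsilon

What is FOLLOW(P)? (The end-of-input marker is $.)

{a, d, y}

FIRST(S') = {epsilon, a, y}
FIRST(P) = {a, d, y}  (via S' P, S' y S')
FIRST(S) = {a, d, y, z}  (via P a)
FIRST(T) = {a, d, y}  (via P d)
FOLLOW(S) includes $ since S is the start symbol.
FOLLOW(S): S appears on no right-hand side. Thus FOLLOW(S) = {$}.
FOLLOW(P): in S::=P a, P is followed by a with FIRST {a}; in P::=S' P, the suffix after P is empty (adds nothing new); in T::=P d, P is followed by d with FIRST {d}; in S'::=y P y, P is followed by y with FIRST {y}. Thus FOLLOW(P) = {a, d, y}.
FOLLOW(T): in S::=z T, the suffix after T is empty, so FOLLOW(T) ⊇ FOLLOW(S) = {$}. Thus FOLLOW(T) = {$}.
FOLLOW(S'): in P::=S' P, S' is followed by P with FIRST {a, d, y}; in P::=S' y S' (occurrence 1), S' is followed by y S' with FIRST {y}; in P::=S' y S' (occurrence 2), the suffix after S' is empty, so FOLLOW(S') ⊇ FOLLOW(P) = {a, d, y}. Thus FOLLOW(S') = {a, d, y}.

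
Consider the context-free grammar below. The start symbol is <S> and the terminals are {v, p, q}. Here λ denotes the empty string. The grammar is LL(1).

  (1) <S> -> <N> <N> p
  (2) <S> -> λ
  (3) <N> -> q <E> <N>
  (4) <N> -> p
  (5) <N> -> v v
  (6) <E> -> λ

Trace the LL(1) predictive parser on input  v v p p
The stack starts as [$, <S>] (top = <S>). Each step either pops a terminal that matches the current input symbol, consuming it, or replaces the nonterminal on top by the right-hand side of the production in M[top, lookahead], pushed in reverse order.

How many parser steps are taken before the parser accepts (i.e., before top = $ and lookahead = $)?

7

step 1: stack=$ <S>  input=v v p p $  — expand <S> -> <N> <N> p
step 2: stack=$ p <N> <N>  input=v v p p $  — expand <N> -> v v
step 3: stack=$ p <N> v v  input=v v p p $  — match v
step 4: stack=$ p <N> v  input=v p p $  — match v
step 5: stack=$ p <N>  input=p p $  — expand <N> -> p
step 6: stack=$ p p  input=p p $  — match p
step 7: stack=$ p  input=p $  — match p
Accept reached after 7 steps.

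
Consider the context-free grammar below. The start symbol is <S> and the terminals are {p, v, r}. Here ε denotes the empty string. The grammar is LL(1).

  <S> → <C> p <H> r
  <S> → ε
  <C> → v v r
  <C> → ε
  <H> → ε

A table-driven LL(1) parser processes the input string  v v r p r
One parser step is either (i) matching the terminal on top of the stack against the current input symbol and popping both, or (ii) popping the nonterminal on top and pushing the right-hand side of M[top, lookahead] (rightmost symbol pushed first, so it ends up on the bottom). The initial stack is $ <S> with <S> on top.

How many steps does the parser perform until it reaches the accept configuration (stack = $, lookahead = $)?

8

     Stack            Input        Action
  1  $ <S>            v v r p r $  expand <S> → <C> p <H> r
  2  $ r <H> p <C>    v v r p r $  expand <C> → v v r
  3  $ r <H> p r v v  v v r p r $  match v
  4  $ r <H> p r v    v r p r $    match v
  5  $ r <H> p r      r p r $      match r
  6  $ r <H> p        p r $        match p
  7  $ r <H>          r $          expand <H> → ε
  8  $ r              r $          match r
Accept reached after 8 steps.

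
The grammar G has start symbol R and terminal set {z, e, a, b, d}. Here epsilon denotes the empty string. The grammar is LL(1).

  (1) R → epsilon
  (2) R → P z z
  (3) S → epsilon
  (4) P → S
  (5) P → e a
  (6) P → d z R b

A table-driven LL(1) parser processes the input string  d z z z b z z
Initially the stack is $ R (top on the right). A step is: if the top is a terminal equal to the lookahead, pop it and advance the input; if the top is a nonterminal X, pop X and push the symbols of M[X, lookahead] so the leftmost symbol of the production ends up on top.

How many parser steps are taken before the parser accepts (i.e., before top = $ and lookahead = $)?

      Stack          Input            Action
   1  $ R            d z z z b z z $  expand R → P z z
   2  $ z z P        d z z z b z z $  expand P → d z R b
   3  $ z z b R z d  d z z z b z z $  match d
   4  $ z z b R z    z z z b z z $    match z
   5  $ z z b R      z z b z z $      expand R → P z z
   6  $ z z b z z P  z z b z z $      expand P → S
   7  $ z z b z z S  z z b z z $      expand S → epsilon
   8  $ z z b z z    z z b z z $      match z
   9  $ z z b z      z b z z $        match z
  10  $ z z b        b z z $          match b
  11  $ z z          z z $            match z
  12  $ z            z $              match z
Accept reached after 12 steps.

12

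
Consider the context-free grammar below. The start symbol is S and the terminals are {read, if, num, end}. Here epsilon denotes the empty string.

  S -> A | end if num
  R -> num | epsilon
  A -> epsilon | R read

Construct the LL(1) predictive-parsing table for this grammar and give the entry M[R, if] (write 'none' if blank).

FIRST(R): from R->num we get {num}; from R->epsilon we get {epsilon}. So FIRST(R) = {epsilon, num}.
FIRST(A): from A->epsilon we get {epsilon}; from A->R read we get {num, read}. So FIRST(A) = {epsilon, num, read}.
FIRST(S): from S->A we get {epsilon, num, read}; from S->end if num we get {end}. So FIRST(S) = {epsilon, end, num, read}.
FOLLOW(S) includes $ since S is the start symbol.
FOLLOW(R): in A->R read, R is followed by read with FIRST {read}. Thus FOLLOW(R) = {read}.
For R -> num: FIRST(num) = {num}, so it goes in M[R, t] for t ∈ {num}.
For R -> epsilon: FIRST(epsilon) = {epsilon}, so it goes in M[R, t] for t ∈ {}; since epsilon ∈ FIRST, also for every t ∈ FOLLOW(R) = {read}.
None of these place a production in M[R, if].

none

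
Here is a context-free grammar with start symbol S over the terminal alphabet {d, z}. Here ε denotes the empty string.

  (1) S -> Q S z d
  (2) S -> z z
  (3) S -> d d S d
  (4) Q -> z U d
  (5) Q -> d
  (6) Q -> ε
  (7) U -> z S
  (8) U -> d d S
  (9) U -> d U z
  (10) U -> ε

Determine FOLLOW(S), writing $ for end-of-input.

FIRST(Q): from Q->z U d we get {z}; from Q->d we get {d}; from Q->ε we get {ε}. So FIRST(Q) = {ε, d, z}.
FIRST(U): from U->z S we get {z}; from U->d d S we get {d}; from U->d U z we get {d}; from U->ε we get {ε}. So FIRST(U) = {ε, d, z}.
FIRST(S): from S->Q S z d we get {d, z}; from S->z z we get {z}; from S->d d S d we get {d}. So FIRST(S) = {d, z}.
FOLLOW(S) includes $ since S is the start symbol.
FOLLOW(Q): in S->Q S z d, Q is followed by S z d with FIRST {d, z}. Thus FOLLOW(Q) = {d, z}.
FOLLOW(U): in Q->z U d, U is followed by d with FIRST {d}; in U->d U z, U is followed by z with FIRST {z}. Thus FOLLOW(U) = {d, z}.
FOLLOW(S): in S->Q S z d, S is followed by z d with FIRST {z}; in S->d d S d, S is followed by d with FIRST {d}; in U->z S, the suffix after S is empty, so FOLLOW(S) ⊇ FOLLOW(U) = {d, z}; in U->d d S, the suffix after S is empty, so FOLLOW(S) ⊇ FOLLOW(U) = {d, z}. Thus FOLLOW(S) = {$, d, z}.

{$, d, z}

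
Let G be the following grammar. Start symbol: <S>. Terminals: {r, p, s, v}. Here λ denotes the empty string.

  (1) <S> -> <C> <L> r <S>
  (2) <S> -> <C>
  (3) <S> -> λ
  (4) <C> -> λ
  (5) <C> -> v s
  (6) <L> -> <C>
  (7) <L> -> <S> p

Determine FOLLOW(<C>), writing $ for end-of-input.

FIRST(<C>) = {λ, v}
FIRST(<S>) = {λ, p, r, v}  (via <C> <L> r <S>, <C>)
FIRST(<L>) = {λ, p, r, v}  (via <C>, <S> p)
FOLLOW(<S>) includes $ since <S> is the start symbol.
FOLLOW(<S>): in <S>-><C> <L> r <S>, the suffix after <S> is empty (adds nothing new); in <L>-><S> p, <S> is followed by p with FIRST {p}. Thus FOLLOW(<S>) = {$, p}.
FOLLOW(<L>): in <S>-><C> <L> r <S>, <L> is followed by r <S> with FIRST {r}. Thus FOLLOW(<L>) = {r}.
FOLLOW(<C>): in <S>-><C> <L> r <S>, <C> is followed by <L> r <S> with FIRST {p, r, v}; in <S>-><C>, the suffix after <C> is empty, so FOLLOW(<C>) ⊇ FOLLOW(<S>) = {$, p}; in <L>-><C>, the suffix after <C> is empty, so FOLLOW(<C>) ⊇ FOLLOW(<L>) = {r}. Thus FOLLOW(<C>) = {$, p, r, v}.

{$, p, r, v}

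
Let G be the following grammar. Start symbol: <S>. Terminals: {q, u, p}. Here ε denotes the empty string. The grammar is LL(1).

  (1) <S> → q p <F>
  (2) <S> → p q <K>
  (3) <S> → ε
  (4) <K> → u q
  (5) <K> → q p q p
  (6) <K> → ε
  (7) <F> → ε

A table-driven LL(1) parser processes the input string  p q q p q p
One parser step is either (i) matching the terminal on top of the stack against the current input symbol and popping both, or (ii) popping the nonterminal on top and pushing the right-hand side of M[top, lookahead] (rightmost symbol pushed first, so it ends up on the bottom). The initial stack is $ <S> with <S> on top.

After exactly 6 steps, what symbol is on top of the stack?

     Stack      Input          Action
  1  $ <S>      p q q p q p $  expand <S> → p q <K>
  2  $ <K> q p  p q q p q p $  match p
  3  $ <K> q    q q p q p $    match q
  4  $ <K>      q p q p $      expand <K> → q p q p
  5  $ p q p q  q p q p $      match q
  6  $ p q p    p q p $        match p
Stack after step 6: $ p q (top = q).

q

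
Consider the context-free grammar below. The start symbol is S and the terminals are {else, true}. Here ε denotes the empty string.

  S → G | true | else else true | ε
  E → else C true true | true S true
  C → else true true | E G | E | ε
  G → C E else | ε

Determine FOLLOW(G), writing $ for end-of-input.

{$, else, true}

FIRST(E): from E→else C true true we get {else}; from E→true S true we get {true}. So FIRST(E) = {else, true}.
FIRST(C): from C→else true true we get {else}; from C→E G we get {else, true}; from C→E we get {else, true}; from C→ε we get {ε}. So FIRST(C) = {ε, else, true}.
FIRST(G): from G→C E else we get {else, true}; from G→ε we get {ε}. So FIRST(G) = {ε, else, true}.
FIRST(S): from S→G we get {ε, else, true}; from S→true we get {true}; from S→else else true we get {else}; from S→ε we get {ε}. So FIRST(S) = {ε, else, true}.
FOLLOW(S) includes $ since S is the start symbol.
FOLLOW(S): in E→true S true, S is followed by true with FIRST {true}. Thus FOLLOW(S) = {$, true}.
FOLLOW(C): in E→else C true true, C is followed by true true with FIRST {true}; in G→C E else, C is followed by E else with FIRST {else, true}. Thus FOLLOW(C) = {else, true}.
FOLLOW(E): in C→E G, E is followed by G with FIRST {ε, else, true}; in C→E G, the suffix after E is nullable, so FOLLOW(E) ⊇ FOLLOW(C) = {else, true}; in C→E, the suffix after E is empty, so FOLLOW(E) ⊇ FOLLOW(C) = {else, true}; in G→C E else, E is followed by else with FIRST {else}. Thus FOLLOW(E) = {else, true}.
FOLLOW(G): in S→G, the suffix after G is empty, so FOLLOW(G) ⊇ FOLLOW(S) = {$, true}; in C→E G, the suffix after G is empty, so FOLLOW(G) ⊇ FOLLOW(C) = {else, true}. Thus FOLLOW(G) = {$, else, true}.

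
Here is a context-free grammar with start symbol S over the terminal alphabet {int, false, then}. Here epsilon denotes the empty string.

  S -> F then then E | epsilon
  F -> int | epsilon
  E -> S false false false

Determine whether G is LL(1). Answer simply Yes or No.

FIRST(S) = {epsilon, int, then}
FIRST(F) = {epsilon, int}
FIRST(E) = {false, int, then}
FOLLOW(S) = {$, false}
FOLLOW(F) = {then}
FOLLOW(E) = {$, false}
Each cell of M receives at most one production.

Yes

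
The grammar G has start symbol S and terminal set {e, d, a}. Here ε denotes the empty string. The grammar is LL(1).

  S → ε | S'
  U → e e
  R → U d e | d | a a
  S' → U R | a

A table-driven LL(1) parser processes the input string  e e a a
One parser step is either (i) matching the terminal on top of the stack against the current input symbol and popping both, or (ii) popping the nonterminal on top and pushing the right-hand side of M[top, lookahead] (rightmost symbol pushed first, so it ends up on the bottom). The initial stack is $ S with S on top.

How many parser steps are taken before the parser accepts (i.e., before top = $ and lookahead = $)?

     Stack    Input      Action
  1  $ S      e e a a $  expand S → S'
  2  $ S'     e e a a $  expand S' → U R
  3  $ R U    e e a a $  expand U → e e
  4  $ R e e  e e a a $  match e
  5  $ R e    e a a $    match e
  6  $ R      a a $      expand R → a a
  7  $ a a    a a $      match a
  8  $ a      a $        match a
Accept reached after 8 steps.

8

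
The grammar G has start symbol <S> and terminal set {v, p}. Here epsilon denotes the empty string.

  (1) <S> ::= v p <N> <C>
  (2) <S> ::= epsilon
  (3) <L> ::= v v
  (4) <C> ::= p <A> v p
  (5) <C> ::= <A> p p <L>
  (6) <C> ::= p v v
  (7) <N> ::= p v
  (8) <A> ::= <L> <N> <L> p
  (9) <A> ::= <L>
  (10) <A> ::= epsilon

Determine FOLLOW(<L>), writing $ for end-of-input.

{$, p, v}

FIRST(<S>): from <S>::=v p <N> <C> we get {v}; from <S>::=epsilon we get {epsilon}. So FIRST(<S>) = {epsilon, v}.
FIRST(<L>): from <L>::=v v we get {v}. So FIRST(<L>) = {v}.
FIRST(<N>): from <N>::=p v we get {p}. So FIRST(<N>) = {p}.
FIRST(<A>): from <A>::=<L> <N> <L> p we get {v}; from <A>::=<L> we get {v}; from <A>::=epsilon we get {epsilon}. So FIRST(<A>) = {epsilon, v}.
FIRST(<C>): from <C>::=p <A> v p we get {p}; from <C>::=<A> p p <L> we get {p, v}; from <C>::=p v v we get {p}. So FIRST(<C>) = {p, v}.
FOLLOW(<S>) includes $ since <S> is the start symbol.
FOLLOW(<S>): <S> appears on no right-hand side. Thus FOLLOW(<S>) = {$}.
FOLLOW(<C>): in <S>::=v p <N> <C>, the suffix after <C> is empty, so FOLLOW(<C>) ⊇ FOLLOW(<S>) = {$}. Thus FOLLOW(<C>) = {$}.
FOLLOW(<N>): in <S>::=v p <N> <C>, <N> is followed by <C> with FIRST {p, v}; in <A>::=<L> <N> <L> p, <N> is followed by <L> p with FIRST {v}. Thus FOLLOW(<N>) = {p, v}.
FOLLOW(<A>): in <C>::=p <A> v p, <A> is followed by v p with FIRST {v}; in <C>::=<A> p p <L>, <A> is followed by p p <L> with FIRST {p}. Thus FOLLOW(<A>) = {p, v}.
FOLLOW(<L>): in <C>::=<A> p p <L>, the suffix after <L> is empty, so FOLLOW(<L>) ⊇ FOLLOW(<C>) = {$}; in <A>::=<L> <N> <L> p (occurrence 1), <L> is followed by <N> <L> p with FIRST {p}; in <A>::=<L> <N> <L> p (occurrence 2), <L> is followed by p with FIRST {p}; in <A>::=<L>, the suffix after <L> is empty, so FOLLOW(<L>) ⊇ FOLLOW(<A>) = {p, v}. Thus FOLLOW(<L>) = {$, p, v}.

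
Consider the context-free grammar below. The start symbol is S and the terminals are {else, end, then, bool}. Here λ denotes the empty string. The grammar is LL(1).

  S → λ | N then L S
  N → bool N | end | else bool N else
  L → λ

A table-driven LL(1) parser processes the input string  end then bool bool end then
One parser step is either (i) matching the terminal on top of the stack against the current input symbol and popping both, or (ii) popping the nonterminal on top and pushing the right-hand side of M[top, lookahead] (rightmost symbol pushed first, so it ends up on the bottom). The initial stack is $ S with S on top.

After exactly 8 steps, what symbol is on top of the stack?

N

step 1: stack=$ S  input=end then bool bool end then $  — expand S → N then L S
step 2: stack=$ S L then N  input=end then bool bool end then $  — expand N → end
step 3: stack=$ S L then end  input=end then bool bool end then $  — match end
step 4: stack=$ S L then  input=then bool bool end then $  — match then
step 5: stack=$ S L  input=bool bool end then $  — expand L → λ
step 6: stack=$ S  input=bool bool end then $  — expand S → N then L S
step 7: stack=$ S L then N  input=bool bool end then $  — expand N → bool N
step 8: stack=$ S L then N bool  input=bool bool end then $  — match bool
Stack after step 8: $ S L then N (top = N).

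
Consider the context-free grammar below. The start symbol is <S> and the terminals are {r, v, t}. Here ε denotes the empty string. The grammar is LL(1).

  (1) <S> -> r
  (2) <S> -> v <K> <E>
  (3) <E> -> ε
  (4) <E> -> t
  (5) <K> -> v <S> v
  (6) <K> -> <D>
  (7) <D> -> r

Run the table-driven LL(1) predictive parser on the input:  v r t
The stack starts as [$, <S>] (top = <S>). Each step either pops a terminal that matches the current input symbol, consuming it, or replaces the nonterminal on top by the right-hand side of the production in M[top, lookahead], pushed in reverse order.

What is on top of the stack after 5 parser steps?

step 1: stack=$ <S>  input=v r t $  — expand <S> -> v <K> <E>
step 2: stack=$ <E> <K> v  input=v r t $  — match v
step 3: stack=$ <E> <K>  input=r t $  — expand <K> -> <D>
step 4: stack=$ <E> <D>  input=r t $  — expand <D> -> r
step 5: stack=$ <E> r  input=r t $  — match r
Stack after step 5: $ <E> (top = <E>).

<E>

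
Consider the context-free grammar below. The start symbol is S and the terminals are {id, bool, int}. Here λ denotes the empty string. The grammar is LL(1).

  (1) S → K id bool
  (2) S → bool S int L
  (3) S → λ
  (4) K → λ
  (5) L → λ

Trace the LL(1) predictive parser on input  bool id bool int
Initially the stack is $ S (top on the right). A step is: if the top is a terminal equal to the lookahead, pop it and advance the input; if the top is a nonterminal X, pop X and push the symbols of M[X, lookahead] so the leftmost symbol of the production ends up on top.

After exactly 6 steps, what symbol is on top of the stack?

     Stack              Input               Action
  1  $ S                bool id bool int $  expand S → bool S int L
  2  $ L int S bool     bool id bool int $  match bool
  3  $ L int S          id bool int $       expand S → K id bool
  4  $ L int bool id K  id bool int $       expand K → λ
  5  $ L int bool id    id bool int $       match id
  6  $ L int bool       bool int $          match bool
Stack after step 6: $ L int (top = int).

int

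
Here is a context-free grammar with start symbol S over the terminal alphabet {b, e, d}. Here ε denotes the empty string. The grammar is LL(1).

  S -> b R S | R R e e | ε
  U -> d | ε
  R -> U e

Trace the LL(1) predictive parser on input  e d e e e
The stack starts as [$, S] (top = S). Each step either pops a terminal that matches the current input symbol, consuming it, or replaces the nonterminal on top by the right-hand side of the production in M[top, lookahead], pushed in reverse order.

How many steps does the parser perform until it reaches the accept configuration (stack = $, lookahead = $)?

step 1: stack=$ S  input=e d e e e $  — expand S -> R R e e
step 2: stack=$ e e R R  input=e d e e e $  — expand R -> U e
step 3: stack=$ e e R e U  input=e d e e e $  — expand U -> ε
step 4: stack=$ e e R e  input=e d e e e $  — match e
step 5: stack=$ e e R  input=d e e e $  — expand R -> U e
step 6: stack=$ e e e U  input=d e e e $  — expand U -> d
step 7: stack=$ e e e d  input=d e e e $  — match d
step 8: stack=$ e e e  input=e e e $  — match e
step 9: stack=$ e e  input=e e $  — match e
step 10: stack=$ e  input=e $  — match e
Accept reached after 10 steps.

10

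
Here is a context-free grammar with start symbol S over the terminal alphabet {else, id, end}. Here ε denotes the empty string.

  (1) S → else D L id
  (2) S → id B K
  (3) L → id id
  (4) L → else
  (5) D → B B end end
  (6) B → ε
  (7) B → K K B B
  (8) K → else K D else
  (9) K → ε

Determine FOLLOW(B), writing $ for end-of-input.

{$, else, end}

FIRST(S): from S→else D L id we get {else}; from S→id B K we get {id}. So FIRST(S) = {else, id}.
FIRST(L): from L→id id we get {id}; from L→else we get {else}. So FIRST(L) = {else, id}.
FIRST(K): from K→else K D else we get {else}; from K→ε we get {ε}. So FIRST(K) = {ε, else}.
FIRST(B): from B→ε we get {ε}; from B→K K B B we get {ε, else}. So FIRST(B) = {ε, else}.
FIRST(D): from D→B B end end we get {else, end}. So FIRST(D) = {else, end}.
FOLLOW(S) includes $ since S is the start symbol.
FOLLOW(S): S appears on no right-hand side. Thus FOLLOW(S) = {$}.
FOLLOW(L): in S→else D L id, L is followed by id with FIRST {id}. Thus FOLLOW(L) = {id}.
FOLLOW(D): in S→else D L id, D is followed by L id with FIRST {else, id}; in K→else K D else, D is followed by else with FIRST {else}. Thus FOLLOW(D) = {else, id}.
FOLLOW(B): in S→id B K, B is followed by K with FIRST {ε, else}; in S→id B K, the suffix after B is nullable, so FOLLOW(B) ⊇ FOLLOW(S) = {$}; in D→B B end end (occurrence 1), B is followed by B end end with FIRST {else, end}; in D→B B end end (occurrence 2), B is followed by end end with FIRST {end}; in B→K K B B (occurrence 1), B is followed by B with FIRST {ε, else}; in B→K K B B (occurrence 1), the suffix after B is nullable (adds nothing new); in B→K K B B (occurrence 2), the suffix after B is empty (adds nothing new). Thus FOLLOW(B) = {$, else, end}.
FOLLOW(K): in S→id B K, the suffix after K is empty, so FOLLOW(K) ⊇ FOLLOW(S) = {$}; in B→K K B B (occurrence 1), K is followed by K B B with FIRST {ε, else}; in B→K K B B (occurrence 1), the suffix after K is nullable, so FOLLOW(K) ⊇ FOLLOW(B) = {$, else, end}; in B→K K B B (occurrence 2), K is followed by B B with FIRST {ε, else}; in B→K K B B (occurrence 2), the suffix after K is nullable, so FOLLOW(K) ⊇ FOLLOW(B) = {$, else, end}; in K→else K D else, K is followed by D else with FIRST {else, end}. Thus FOLLOW(K) = {$, else, end}.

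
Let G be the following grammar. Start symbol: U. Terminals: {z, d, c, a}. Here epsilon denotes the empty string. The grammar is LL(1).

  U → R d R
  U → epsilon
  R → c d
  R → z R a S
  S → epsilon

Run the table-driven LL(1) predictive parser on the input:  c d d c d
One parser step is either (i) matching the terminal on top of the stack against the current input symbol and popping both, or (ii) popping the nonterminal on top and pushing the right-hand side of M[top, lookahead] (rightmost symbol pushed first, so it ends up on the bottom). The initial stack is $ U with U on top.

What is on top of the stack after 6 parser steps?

c

step 1: stack=$ U  input=c d d c d $  — expand U → R d R
step 2: stack=$ R d R  input=c d d c d $  — expand R → c d
step 3: stack=$ R d d c  input=c d d c d $  — match c
step 4: stack=$ R d d  input=d d c d $  — match d
step 5: stack=$ R d  input=d c d $  — match d
step 6: stack=$ R  input=c d $  — expand R → c d
Stack after step 6: $ d c (top = c).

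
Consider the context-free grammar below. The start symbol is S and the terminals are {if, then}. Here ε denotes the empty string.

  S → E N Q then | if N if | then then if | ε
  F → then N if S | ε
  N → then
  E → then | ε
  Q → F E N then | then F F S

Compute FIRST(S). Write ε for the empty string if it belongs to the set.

FIRST(F): from F→then N if S we get {then}; from F→ε we get {ε}. So FIRST(F) = {ε, then}.
FIRST(N): from N→then we get {then}. So FIRST(N) = {then}.
FIRST(E): from E→then we get {then}; from E→ε we get {ε}. So FIRST(E) = {ε, then}.
FIRST(S): from S→E N Q then we get {then}; from S→if N if we get {if}; from S→then then if we get {then}; from S→ε we get {ε}. So FIRST(S) = {ε, if, then}.
FIRST(Q): from Q→F E N then we get {then}; from Q→then F F S we get {then}. So FIRST(Q) = {then}.

{ε, if, then}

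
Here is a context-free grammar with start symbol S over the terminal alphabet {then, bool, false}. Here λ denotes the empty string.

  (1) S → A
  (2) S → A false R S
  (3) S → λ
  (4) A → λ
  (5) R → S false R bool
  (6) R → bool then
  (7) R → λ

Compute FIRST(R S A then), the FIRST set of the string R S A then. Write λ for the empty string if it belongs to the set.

{bool, false, then}

FIRST(A) = {λ}
FIRST(S) = {λ, false}  (via A, A false R S)
FIRST(R) = {λ, bool, false}  (via S false R bool)
FIRST(R S A then): take FIRST of each symbol in turn, carrying on past any symbol whose FIRST contains λ; result {bool, false, then}.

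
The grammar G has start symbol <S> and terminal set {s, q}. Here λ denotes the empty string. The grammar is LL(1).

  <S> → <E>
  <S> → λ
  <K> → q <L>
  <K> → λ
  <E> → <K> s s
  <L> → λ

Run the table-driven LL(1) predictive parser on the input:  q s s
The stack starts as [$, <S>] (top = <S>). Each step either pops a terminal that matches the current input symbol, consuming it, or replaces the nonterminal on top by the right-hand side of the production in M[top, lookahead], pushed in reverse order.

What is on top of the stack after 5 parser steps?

s

step 1: stack=$ <S>  input=q s s $  — expand <S> → <E>
step 2: stack=$ <E>  input=q s s $  — expand <E> → <K> s s
step 3: stack=$ s s <K>  input=q s s $  — expand <K> → q <L>
step 4: stack=$ s s <L> q  input=q s s $  — match q
step 5: stack=$ s s <L>  input=s s $  — expand <L> → λ
Stack after step 5: $ s s (top = s).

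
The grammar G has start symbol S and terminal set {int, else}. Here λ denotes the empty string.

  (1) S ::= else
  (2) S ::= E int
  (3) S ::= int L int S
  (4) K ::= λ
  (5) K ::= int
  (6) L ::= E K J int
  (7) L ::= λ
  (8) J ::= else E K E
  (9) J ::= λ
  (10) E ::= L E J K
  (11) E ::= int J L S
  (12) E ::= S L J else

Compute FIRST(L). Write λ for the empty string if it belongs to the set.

{λ, else, int}

FIRST(K) = {λ, int}
FIRST(J) = {λ, else}
FIRST(S) = {else, int}  (via E int)
FIRST(L) = {λ, else, int}  (via E K J int)
FIRST(E) = {else, int}  (via L E J K, S L J else)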